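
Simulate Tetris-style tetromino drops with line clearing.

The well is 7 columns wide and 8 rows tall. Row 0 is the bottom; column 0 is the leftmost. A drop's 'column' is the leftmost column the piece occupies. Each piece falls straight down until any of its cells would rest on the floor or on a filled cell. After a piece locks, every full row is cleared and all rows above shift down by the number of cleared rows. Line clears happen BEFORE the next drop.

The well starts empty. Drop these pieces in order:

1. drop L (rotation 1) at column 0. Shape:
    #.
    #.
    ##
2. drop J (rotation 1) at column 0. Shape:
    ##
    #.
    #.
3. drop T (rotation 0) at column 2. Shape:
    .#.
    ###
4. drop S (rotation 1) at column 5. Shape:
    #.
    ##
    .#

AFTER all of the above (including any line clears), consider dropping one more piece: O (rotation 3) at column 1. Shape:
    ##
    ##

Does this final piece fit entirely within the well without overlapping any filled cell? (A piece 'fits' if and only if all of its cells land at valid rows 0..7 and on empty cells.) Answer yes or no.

Drop 1: L rot1 at col 0 lands with bottom-row=0; cleared 0 line(s) (total 0); column heights now [3 1 0 0 0 0 0], max=3
Drop 2: J rot1 at col 0 lands with bottom-row=3; cleared 0 line(s) (total 0); column heights now [6 6 0 0 0 0 0], max=6
Drop 3: T rot0 at col 2 lands with bottom-row=0; cleared 0 line(s) (total 0); column heights now [6 6 1 2 1 0 0], max=6
Drop 4: S rot1 at col 5 lands with bottom-row=0; cleared 0 line(s) (total 0); column heights now [6 6 1 2 1 3 2], max=6
Test piece O rot3 at col 1 (width 2): heights before test = [6 6 1 2 1 3 2]; fits = True

Answer: yes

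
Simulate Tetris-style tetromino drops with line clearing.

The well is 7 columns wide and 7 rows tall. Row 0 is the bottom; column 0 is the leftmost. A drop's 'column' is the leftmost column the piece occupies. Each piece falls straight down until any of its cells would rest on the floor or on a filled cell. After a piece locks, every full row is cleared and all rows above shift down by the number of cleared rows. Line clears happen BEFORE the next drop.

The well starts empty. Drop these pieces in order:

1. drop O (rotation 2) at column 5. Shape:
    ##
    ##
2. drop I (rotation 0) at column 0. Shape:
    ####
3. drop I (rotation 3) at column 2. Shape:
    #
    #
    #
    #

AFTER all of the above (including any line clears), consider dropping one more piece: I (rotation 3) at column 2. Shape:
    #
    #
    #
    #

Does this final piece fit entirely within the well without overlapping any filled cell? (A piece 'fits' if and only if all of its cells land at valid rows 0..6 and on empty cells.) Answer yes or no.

Drop 1: O rot2 at col 5 lands with bottom-row=0; cleared 0 line(s) (total 0); column heights now [0 0 0 0 0 2 2], max=2
Drop 2: I rot0 at col 0 lands with bottom-row=0; cleared 0 line(s) (total 0); column heights now [1 1 1 1 0 2 2], max=2
Drop 3: I rot3 at col 2 lands with bottom-row=1; cleared 0 line(s) (total 0); column heights now [1 1 5 1 0 2 2], max=5
Test piece I rot3 at col 2 (width 1): heights before test = [1 1 5 1 0 2 2]; fits = False

Answer: no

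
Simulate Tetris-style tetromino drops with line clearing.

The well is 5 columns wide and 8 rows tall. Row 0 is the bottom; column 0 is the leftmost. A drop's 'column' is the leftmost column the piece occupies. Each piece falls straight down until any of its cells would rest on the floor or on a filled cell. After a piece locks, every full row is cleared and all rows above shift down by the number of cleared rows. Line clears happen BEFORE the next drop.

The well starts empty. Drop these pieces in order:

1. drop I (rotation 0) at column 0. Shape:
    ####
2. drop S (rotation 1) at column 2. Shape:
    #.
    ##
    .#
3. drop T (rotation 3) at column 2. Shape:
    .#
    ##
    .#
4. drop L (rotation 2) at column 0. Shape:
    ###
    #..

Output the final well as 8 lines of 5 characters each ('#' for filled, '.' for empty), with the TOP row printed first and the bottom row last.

Answer: .....
.....
####.
#.##.
..##.
..##.
...#.
####.

Derivation:
Drop 1: I rot0 at col 0 lands with bottom-row=0; cleared 0 line(s) (total 0); column heights now [1 1 1 1 0], max=1
Drop 2: S rot1 at col 2 lands with bottom-row=1; cleared 0 line(s) (total 0); column heights now [1 1 4 3 0], max=4
Drop 3: T rot3 at col 2 lands with bottom-row=3; cleared 0 line(s) (total 0); column heights now [1 1 5 6 0], max=6
Drop 4: L rot2 at col 0 lands with bottom-row=4; cleared 0 line(s) (total 0); column heights now [6 6 6 6 0], max=6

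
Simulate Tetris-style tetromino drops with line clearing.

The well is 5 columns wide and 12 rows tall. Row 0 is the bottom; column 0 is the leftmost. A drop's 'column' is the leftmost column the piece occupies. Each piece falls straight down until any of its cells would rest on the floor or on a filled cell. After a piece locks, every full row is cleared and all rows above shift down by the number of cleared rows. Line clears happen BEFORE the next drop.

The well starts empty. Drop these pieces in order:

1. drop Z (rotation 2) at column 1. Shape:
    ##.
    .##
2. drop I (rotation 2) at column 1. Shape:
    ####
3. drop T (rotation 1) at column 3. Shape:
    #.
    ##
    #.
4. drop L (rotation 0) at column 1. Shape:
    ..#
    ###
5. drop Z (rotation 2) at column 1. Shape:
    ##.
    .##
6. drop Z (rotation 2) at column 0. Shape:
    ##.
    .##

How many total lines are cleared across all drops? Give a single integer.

Drop 1: Z rot2 at col 1 lands with bottom-row=0; cleared 0 line(s) (total 0); column heights now [0 2 2 1 0], max=2
Drop 2: I rot2 at col 1 lands with bottom-row=2; cleared 0 line(s) (total 0); column heights now [0 3 3 3 3], max=3
Drop 3: T rot1 at col 3 lands with bottom-row=3; cleared 0 line(s) (total 0); column heights now [0 3 3 6 5], max=6
Drop 4: L rot0 at col 1 lands with bottom-row=6; cleared 0 line(s) (total 0); column heights now [0 7 7 8 5], max=8
Drop 5: Z rot2 at col 1 lands with bottom-row=8; cleared 0 line(s) (total 0); column heights now [0 10 10 9 5], max=10
Drop 6: Z rot2 at col 0 lands with bottom-row=10; cleared 0 line(s) (total 0); column heights now [12 12 11 9 5], max=12

Answer: 0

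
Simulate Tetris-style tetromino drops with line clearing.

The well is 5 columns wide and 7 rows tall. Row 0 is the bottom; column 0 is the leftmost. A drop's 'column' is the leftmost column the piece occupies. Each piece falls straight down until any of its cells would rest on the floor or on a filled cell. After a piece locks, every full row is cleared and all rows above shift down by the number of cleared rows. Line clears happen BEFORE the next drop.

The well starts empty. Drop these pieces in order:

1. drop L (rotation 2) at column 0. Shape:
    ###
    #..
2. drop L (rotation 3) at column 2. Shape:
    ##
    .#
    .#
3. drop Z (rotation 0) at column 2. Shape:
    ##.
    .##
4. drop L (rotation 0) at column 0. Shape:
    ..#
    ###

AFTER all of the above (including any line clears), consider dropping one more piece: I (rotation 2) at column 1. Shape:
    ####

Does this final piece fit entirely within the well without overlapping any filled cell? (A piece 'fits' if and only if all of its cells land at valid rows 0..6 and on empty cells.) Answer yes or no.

Answer: no

Derivation:
Drop 1: L rot2 at col 0 lands with bottom-row=0; cleared 0 line(s) (total 0); column heights now [2 2 2 0 0], max=2
Drop 2: L rot3 at col 2 lands with bottom-row=0; cleared 0 line(s) (total 0); column heights now [2 2 3 3 0], max=3
Drop 3: Z rot0 at col 2 lands with bottom-row=3; cleared 0 line(s) (total 0); column heights now [2 2 5 5 4], max=5
Drop 4: L rot0 at col 0 lands with bottom-row=5; cleared 0 line(s) (total 0); column heights now [6 6 7 5 4], max=7
Test piece I rot2 at col 1 (width 4): heights before test = [6 6 7 5 4]; fits = False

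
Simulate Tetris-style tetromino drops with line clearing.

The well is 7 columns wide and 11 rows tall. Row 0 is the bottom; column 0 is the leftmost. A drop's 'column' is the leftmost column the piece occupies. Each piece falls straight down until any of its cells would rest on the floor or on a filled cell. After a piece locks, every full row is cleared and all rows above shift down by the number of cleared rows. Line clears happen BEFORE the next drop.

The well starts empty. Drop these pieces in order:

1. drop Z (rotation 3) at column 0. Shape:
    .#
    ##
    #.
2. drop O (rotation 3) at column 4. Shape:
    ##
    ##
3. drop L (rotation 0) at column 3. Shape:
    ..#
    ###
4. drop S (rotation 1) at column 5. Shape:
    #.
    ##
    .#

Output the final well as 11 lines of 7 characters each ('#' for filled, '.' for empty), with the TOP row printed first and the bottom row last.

Answer: .......
.......
.......
.......
.......
.....#.
.....##
.....##
.#.###.
##..##.
#...##.

Derivation:
Drop 1: Z rot3 at col 0 lands with bottom-row=0; cleared 0 line(s) (total 0); column heights now [2 3 0 0 0 0 0], max=3
Drop 2: O rot3 at col 4 lands with bottom-row=0; cleared 0 line(s) (total 0); column heights now [2 3 0 0 2 2 0], max=3
Drop 3: L rot0 at col 3 lands with bottom-row=2; cleared 0 line(s) (total 0); column heights now [2 3 0 3 3 4 0], max=4
Drop 4: S rot1 at col 5 lands with bottom-row=3; cleared 0 line(s) (total 0); column heights now [2 3 0 3 3 6 5], max=6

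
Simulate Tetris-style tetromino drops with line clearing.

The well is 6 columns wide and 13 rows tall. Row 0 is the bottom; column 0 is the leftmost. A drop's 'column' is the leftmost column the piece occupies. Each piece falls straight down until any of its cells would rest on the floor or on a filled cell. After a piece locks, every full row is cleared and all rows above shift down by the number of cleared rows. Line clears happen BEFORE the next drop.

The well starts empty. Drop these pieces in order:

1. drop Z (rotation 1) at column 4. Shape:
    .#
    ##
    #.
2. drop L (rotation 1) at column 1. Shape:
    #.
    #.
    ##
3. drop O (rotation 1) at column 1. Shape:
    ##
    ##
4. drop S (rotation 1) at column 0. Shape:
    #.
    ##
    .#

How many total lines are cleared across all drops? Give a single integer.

Answer: 0

Derivation:
Drop 1: Z rot1 at col 4 lands with bottom-row=0; cleared 0 line(s) (total 0); column heights now [0 0 0 0 2 3], max=3
Drop 2: L rot1 at col 1 lands with bottom-row=0; cleared 0 line(s) (total 0); column heights now [0 3 1 0 2 3], max=3
Drop 3: O rot1 at col 1 lands with bottom-row=3; cleared 0 line(s) (total 0); column heights now [0 5 5 0 2 3], max=5
Drop 4: S rot1 at col 0 lands with bottom-row=5; cleared 0 line(s) (total 0); column heights now [8 7 5 0 2 3], max=8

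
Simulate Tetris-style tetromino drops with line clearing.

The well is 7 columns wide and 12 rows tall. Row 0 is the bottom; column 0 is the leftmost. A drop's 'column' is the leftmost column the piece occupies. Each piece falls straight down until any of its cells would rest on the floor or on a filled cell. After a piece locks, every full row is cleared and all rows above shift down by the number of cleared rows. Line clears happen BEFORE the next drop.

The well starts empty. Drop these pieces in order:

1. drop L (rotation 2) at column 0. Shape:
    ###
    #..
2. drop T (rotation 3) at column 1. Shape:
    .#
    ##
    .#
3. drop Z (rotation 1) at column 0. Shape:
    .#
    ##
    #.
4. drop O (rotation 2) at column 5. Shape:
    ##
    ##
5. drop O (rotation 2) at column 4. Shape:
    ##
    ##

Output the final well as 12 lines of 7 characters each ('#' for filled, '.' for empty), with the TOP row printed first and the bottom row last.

Answer: .......
.......
.......
.......
.......
.......
.#.....
###....
###.##.
..#.##.
###..##
#....##

Derivation:
Drop 1: L rot2 at col 0 lands with bottom-row=0; cleared 0 line(s) (total 0); column heights now [2 2 2 0 0 0 0], max=2
Drop 2: T rot3 at col 1 lands with bottom-row=2; cleared 0 line(s) (total 0); column heights now [2 4 5 0 0 0 0], max=5
Drop 3: Z rot1 at col 0 lands with bottom-row=3; cleared 0 line(s) (total 0); column heights now [5 6 5 0 0 0 0], max=6
Drop 4: O rot2 at col 5 lands with bottom-row=0; cleared 0 line(s) (total 0); column heights now [5 6 5 0 0 2 2], max=6
Drop 5: O rot2 at col 4 lands with bottom-row=2; cleared 0 line(s) (total 0); column heights now [5 6 5 0 4 4 2], max=6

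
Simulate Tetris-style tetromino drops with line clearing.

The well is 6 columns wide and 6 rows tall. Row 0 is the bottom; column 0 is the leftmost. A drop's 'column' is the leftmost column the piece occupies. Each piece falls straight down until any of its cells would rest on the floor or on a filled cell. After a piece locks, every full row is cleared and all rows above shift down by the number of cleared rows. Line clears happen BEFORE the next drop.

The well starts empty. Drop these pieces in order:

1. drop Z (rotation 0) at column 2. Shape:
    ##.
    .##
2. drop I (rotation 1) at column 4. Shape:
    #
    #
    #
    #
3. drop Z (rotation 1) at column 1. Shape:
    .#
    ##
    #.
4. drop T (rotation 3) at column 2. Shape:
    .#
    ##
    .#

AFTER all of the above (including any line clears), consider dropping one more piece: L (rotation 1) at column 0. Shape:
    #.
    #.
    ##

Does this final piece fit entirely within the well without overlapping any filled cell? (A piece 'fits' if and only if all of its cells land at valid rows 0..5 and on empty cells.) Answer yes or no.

Answer: yes

Derivation:
Drop 1: Z rot0 at col 2 lands with bottom-row=0; cleared 0 line(s) (total 0); column heights now [0 0 2 2 1 0], max=2
Drop 2: I rot1 at col 4 lands with bottom-row=1; cleared 0 line(s) (total 0); column heights now [0 0 2 2 5 0], max=5
Drop 3: Z rot1 at col 1 lands with bottom-row=1; cleared 0 line(s) (total 0); column heights now [0 3 4 2 5 0], max=5
Drop 4: T rot3 at col 2 lands with bottom-row=3; cleared 0 line(s) (total 0); column heights now [0 3 5 6 5 0], max=6
Test piece L rot1 at col 0 (width 2): heights before test = [0 3 5 6 5 0]; fits = True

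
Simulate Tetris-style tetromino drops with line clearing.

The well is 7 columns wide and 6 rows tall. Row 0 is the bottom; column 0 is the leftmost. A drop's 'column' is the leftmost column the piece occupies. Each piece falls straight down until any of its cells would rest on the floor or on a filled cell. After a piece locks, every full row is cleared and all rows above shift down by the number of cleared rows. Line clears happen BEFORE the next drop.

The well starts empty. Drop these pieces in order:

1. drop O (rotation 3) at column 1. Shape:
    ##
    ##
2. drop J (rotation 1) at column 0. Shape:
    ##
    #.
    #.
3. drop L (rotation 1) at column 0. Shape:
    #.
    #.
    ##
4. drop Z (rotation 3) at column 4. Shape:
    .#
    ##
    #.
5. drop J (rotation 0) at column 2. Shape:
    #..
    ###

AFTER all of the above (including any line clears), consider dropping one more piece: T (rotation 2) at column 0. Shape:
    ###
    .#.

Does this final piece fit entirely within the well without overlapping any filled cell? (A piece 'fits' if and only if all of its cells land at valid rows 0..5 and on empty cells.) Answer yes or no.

Answer: no

Derivation:
Drop 1: O rot3 at col 1 lands with bottom-row=0; cleared 0 line(s) (total 0); column heights now [0 2 2 0 0 0 0], max=2
Drop 2: J rot1 at col 0 lands with bottom-row=0; cleared 0 line(s) (total 0); column heights now [3 3 2 0 0 0 0], max=3
Drop 3: L rot1 at col 0 lands with bottom-row=3; cleared 0 line(s) (total 0); column heights now [6 4 2 0 0 0 0], max=6
Drop 4: Z rot3 at col 4 lands with bottom-row=0; cleared 0 line(s) (total 0); column heights now [6 4 2 0 2 3 0], max=6
Drop 5: J rot0 at col 2 lands with bottom-row=2; cleared 0 line(s) (total 0); column heights now [6 4 4 3 3 3 0], max=6
Test piece T rot2 at col 0 (width 3): heights before test = [6 4 4 3 3 3 0]; fits = False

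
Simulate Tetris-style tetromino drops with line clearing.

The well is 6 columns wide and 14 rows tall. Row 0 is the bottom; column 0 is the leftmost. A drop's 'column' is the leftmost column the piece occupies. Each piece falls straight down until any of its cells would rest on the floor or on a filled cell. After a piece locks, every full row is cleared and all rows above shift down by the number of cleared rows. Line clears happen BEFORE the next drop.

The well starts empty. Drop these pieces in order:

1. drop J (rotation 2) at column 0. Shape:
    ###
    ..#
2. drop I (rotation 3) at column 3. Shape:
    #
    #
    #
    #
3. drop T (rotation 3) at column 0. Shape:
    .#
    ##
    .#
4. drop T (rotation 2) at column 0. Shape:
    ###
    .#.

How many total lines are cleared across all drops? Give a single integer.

Drop 1: J rot2 at col 0 lands with bottom-row=0; cleared 0 line(s) (total 0); column heights now [2 2 2 0 0 0], max=2
Drop 2: I rot3 at col 3 lands with bottom-row=0; cleared 0 line(s) (total 0); column heights now [2 2 2 4 0 0], max=4
Drop 3: T rot3 at col 0 lands with bottom-row=2; cleared 0 line(s) (total 0); column heights now [4 5 2 4 0 0], max=5
Drop 4: T rot2 at col 0 lands with bottom-row=5; cleared 0 line(s) (total 0); column heights now [7 7 7 4 0 0], max=7

Answer: 0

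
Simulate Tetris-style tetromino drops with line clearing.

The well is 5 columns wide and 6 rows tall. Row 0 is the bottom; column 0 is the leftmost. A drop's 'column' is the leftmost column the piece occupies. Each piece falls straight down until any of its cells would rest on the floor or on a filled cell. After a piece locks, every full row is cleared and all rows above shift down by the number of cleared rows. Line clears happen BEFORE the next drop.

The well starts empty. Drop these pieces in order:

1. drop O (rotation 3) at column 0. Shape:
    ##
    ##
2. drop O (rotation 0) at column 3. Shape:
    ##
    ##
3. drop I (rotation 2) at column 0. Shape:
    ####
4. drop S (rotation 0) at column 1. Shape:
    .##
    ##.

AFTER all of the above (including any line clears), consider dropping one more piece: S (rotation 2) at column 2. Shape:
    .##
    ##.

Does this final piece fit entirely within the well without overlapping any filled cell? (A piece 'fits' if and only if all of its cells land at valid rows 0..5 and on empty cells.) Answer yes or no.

Drop 1: O rot3 at col 0 lands with bottom-row=0; cleared 0 line(s) (total 0); column heights now [2 2 0 0 0], max=2
Drop 2: O rot0 at col 3 lands with bottom-row=0; cleared 0 line(s) (total 0); column heights now [2 2 0 2 2], max=2
Drop 3: I rot2 at col 0 lands with bottom-row=2; cleared 0 line(s) (total 0); column heights now [3 3 3 3 2], max=3
Drop 4: S rot0 at col 1 lands with bottom-row=3; cleared 0 line(s) (total 0); column heights now [3 4 5 5 2], max=5
Test piece S rot2 at col 2 (width 3): heights before test = [3 4 5 5 2]; fits = False

Answer: no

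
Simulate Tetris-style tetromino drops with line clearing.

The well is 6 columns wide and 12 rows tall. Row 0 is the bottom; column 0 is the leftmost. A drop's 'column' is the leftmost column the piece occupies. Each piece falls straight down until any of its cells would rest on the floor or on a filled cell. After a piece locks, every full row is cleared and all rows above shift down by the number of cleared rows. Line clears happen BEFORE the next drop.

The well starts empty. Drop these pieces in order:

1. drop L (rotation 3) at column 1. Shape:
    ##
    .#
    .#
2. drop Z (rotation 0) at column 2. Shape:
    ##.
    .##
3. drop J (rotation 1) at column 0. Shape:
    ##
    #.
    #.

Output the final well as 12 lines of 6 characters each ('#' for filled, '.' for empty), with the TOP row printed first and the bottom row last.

Answer: ......
......
......
......
......
......
......
......
####..
#####.
#.#...
..#...

Derivation:
Drop 1: L rot3 at col 1 lands with bottom-row=0; cleared 0 line(s) (total 0); column heights now [0 3 3 0 0 0], max=3
Drop 2: Z rot0 at col 2 lands with bottom-row=2; cleared 0 line(s) (total 0); column heights now [0 3 4 4 3 0], max=4
Drop 3: J rot1 at col 0 lands with bottom-row=1; cleared 0 line(s) (total 0); column heights now [4 4 4 4 3 0], max=4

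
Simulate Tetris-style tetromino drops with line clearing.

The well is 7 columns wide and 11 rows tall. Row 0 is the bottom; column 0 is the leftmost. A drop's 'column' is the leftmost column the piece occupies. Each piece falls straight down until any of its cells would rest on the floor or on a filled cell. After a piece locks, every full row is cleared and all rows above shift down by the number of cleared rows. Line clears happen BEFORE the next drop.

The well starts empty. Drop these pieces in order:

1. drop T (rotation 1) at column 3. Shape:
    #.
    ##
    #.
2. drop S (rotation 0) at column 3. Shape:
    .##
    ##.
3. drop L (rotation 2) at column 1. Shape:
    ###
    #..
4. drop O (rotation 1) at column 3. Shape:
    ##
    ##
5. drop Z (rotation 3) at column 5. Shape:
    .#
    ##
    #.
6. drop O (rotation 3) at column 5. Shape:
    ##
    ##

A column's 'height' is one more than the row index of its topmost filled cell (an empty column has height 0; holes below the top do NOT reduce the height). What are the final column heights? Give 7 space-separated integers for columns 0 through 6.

Answer: 0 5 5 7 7 10 10

Derivation:
Drop 1: T rot1 at col 3 lands with bottom-row=0; cleared 0 line(s) (total 0); column heights now [0 0 0 3 2 0 0], max=3
Drop 2: S rot0 at col 3 lands with bottom-row=3; cleared 0 line(s) (total 0); column heights now [0 0 0 4 5 5 0], max=5
Drop 3: L rot2 at col 1 lands with bottom-row=3; cleared 0 line(s) (total 0); column heights now [0 5 5 5 5 5 0], max=5
Drop 4: O rot1 at col 3 lands with bottom-row=5; cleared 0 line(s) (total 0); column heights now [0 5 5 7 7 5 0], max=7
Drop 5: Z rot3 at col 5 lands with bottom-row=5; cleared 0 line(s) (total 0); column heights now [0 5 5 7 7 7 8], max=8
Drop 6: O rot3 at col 5 lands with bottom-row=8; cleared 0 line(s) (total 0); column heights now [0 5 5 7 7 10 10], max=10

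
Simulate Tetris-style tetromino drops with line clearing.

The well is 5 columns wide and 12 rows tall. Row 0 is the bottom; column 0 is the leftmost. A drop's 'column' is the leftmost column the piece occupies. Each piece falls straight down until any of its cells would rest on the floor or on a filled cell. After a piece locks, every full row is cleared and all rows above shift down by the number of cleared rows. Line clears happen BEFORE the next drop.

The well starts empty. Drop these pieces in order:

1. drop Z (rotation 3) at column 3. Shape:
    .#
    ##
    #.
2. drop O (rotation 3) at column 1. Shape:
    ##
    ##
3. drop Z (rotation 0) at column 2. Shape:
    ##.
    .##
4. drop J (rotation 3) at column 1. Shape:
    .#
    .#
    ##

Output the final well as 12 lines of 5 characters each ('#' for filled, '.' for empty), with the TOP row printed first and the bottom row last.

Answer: .....
.....
.....
.....
..#..
..#..
.##..
..##.
...##
....#
.####
.###.

Derivation:
Drop 1: Z rot3 at col 3 lands with bottom-row=0; cleared 0 line(s) (total 0); column heights now [0 0 0 2 3], max=3
Drop 2: O rot3 at col 1 lands with bottom-row=0; cleared 0 line(s) (total 0); column heights now [0 2 2 2 3], max=3
Drop 3: Z rot0 at col 2 lands with bottom-row=3; cleared 0 line(s) (total 0); column heights now [0 2 5 5 4], max=5
Drop 4: J rot3 at col 1 lands with bottom-row=5; cleared 0 line(s) (total 0); column heights now [0 6 8 5 4], max=8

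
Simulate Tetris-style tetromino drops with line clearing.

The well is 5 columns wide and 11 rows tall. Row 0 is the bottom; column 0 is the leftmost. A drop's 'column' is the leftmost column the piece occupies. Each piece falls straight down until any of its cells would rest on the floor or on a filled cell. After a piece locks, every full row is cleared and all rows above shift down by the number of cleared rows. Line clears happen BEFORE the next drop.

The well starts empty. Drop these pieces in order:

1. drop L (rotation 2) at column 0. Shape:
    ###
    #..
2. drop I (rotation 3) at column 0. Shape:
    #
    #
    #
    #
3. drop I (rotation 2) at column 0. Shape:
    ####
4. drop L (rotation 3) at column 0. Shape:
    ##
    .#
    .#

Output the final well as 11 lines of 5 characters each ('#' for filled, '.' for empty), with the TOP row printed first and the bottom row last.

Drop 1: L rot2 at col 0 lands with bottom-row=0; cleared 0 line(s) (total 0); column heights now [2 2 2 0 0], max=2
Drop 2: I rot3 at col 0 lands with bottom-row=2; cleared 0 line(s) (total 0); column heights now [6 2 2 0 0], max=6
Drop 3: I rot2 at col 0 lands with bottom-row=6; cleared 0 line(s) (total 0); column heights now [7 7 7 7 0], max=7
Drop 4: L rot3 at col 0 lands with bottom-row=7; cleared 0 line(s) (total 0); column heights now [10 10 7 7 0], max=10

Answer: .....
##...
.#...
.#...
####.
#....
#....
#....
#....
###..
#....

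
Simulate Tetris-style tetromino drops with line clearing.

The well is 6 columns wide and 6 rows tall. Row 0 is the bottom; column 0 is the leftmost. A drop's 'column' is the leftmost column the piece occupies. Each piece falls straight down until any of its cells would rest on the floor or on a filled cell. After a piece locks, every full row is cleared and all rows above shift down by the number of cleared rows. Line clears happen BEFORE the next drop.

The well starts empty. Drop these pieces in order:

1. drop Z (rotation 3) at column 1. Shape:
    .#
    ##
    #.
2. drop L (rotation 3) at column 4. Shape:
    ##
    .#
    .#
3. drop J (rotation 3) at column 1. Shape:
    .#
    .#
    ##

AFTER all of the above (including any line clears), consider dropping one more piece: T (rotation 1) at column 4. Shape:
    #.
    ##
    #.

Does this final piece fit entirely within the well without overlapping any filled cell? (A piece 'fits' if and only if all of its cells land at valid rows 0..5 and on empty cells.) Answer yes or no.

Answer: yes

Derivation:
Drop 1: Z rot3 at col 1 lands with bottom-row=0; cleared 0 line(s) (total 0); column heights now [0 2 3 0 0 0], max=3
Drop 2: L rot3 at col 4 lands with bottom-row=0; cleared 0 line(s) (total 0); column heights now [0 2 3 0 3 3], max=3
Drop 3: J rot3 at col 1 lands with bottom-row=3; cleared 0 line(s) (total 0); column heights now [0 4 6 0 3 3], max=6
Test piece T rot1 at col 4 (width 2): heights before test = [0 4 6 0 3 3]; fits = True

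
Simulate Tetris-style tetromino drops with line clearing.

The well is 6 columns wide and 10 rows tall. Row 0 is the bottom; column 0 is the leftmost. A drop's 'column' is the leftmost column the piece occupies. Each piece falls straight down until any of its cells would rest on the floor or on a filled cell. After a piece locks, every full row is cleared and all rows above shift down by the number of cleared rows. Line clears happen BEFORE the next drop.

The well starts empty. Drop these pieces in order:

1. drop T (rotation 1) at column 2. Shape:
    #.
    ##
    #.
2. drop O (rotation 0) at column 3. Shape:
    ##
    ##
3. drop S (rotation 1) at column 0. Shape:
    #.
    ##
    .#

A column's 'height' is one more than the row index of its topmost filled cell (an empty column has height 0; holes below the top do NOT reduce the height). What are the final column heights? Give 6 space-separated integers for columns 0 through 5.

Drop 1: T rot1 at col 2 lands with bottom-row=0; cleared 0 line(s) (total 0); column heights now [0 0 3 2 0 0], max=3
Drop 2: O rot0 at col 3 lands with bottom-row=2; cleared 0 line(s) (total 0); column heights now [0 0 3 4 4 0], max=4
Drop 3: S rot1 at col 0 lands with bottom-row=0; cleared 0 line(s) (total 0); column heights now [3 2 3 4 4 0], max=4

Answer: 3 2 3 4 4 0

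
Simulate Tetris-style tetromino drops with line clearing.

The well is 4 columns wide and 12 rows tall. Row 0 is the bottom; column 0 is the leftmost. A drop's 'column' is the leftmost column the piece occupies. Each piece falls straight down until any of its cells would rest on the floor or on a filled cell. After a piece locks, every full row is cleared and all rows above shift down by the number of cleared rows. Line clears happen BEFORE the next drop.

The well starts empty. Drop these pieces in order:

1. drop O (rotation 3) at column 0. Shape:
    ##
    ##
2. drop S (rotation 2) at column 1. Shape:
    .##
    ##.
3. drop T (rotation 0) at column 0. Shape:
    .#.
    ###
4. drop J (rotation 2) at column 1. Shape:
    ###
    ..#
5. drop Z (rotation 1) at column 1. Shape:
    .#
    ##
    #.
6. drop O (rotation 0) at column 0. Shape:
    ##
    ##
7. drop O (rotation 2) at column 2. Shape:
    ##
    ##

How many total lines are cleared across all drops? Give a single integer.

Answer: 1

Derivation:
Drop 1: O rot3 at col 0 lands with bottom-row=0; cleared 0 line(s) (total 0); column heights now [2 2 0 0], max=2
Drop 2: S rot2 at col 1 lands with bottom-row=2; cleared 0 line(s) (total 0); column heights now [2 3 4 4], max=4
Drop 3: T rot0 at col 0 lands with bottom-row=4; cleared 0 line(s) (total 0); column heights now [5 6 5 4], max=6
Drop 4: J rot2 at col 1 lands with bottom-row=5; cleared 0 line(s) (total 0); column heights now [5 7 7 7], max=7
Drop 5: Z rot1 at col 1 lands with bottom-row=7; cleared 0 line(s) (total 0); column heights now [5 9 10 7], max=10
Drop 6: O rot0 at col 0 lands with bottom-row=9; cleared 0 line(s) (total 0); column heights now [11 11 10 7], max=11
Drop 7: O rot2 at col 2 lands with bottom-row=10; cleared 1 line(s) (total 1); column heights now [10 10 11 11], max=11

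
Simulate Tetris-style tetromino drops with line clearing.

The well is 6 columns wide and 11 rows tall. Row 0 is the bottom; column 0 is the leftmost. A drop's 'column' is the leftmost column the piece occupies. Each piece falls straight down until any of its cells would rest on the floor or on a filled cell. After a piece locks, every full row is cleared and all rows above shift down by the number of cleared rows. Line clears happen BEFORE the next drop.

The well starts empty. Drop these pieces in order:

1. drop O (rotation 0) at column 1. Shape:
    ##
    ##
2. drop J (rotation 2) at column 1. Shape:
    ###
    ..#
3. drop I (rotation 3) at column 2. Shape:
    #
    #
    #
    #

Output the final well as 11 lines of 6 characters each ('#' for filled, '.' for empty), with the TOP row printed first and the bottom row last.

Drop 1: O rot0 at col 1 lands with bottom-row=0; cleared 0 line(s) (total 0); column heights now [0 2 2 0 0 0], max=2
Drop 2: J rot2 at col 1 lands with bottom-row=1; cleared 0 line(s) (total 0); column heights now [0 3 3 3 0 0], max=3
Drop 3: I rot3 at col 2 lands with bottom-row=3; cleared 0 line(s) (total 0); column heights now [0 3 7 3 0 0], max=7

Answer: ......
......
......
......
..#...
..#...
..#...
..#...
.###..
.###..
.##...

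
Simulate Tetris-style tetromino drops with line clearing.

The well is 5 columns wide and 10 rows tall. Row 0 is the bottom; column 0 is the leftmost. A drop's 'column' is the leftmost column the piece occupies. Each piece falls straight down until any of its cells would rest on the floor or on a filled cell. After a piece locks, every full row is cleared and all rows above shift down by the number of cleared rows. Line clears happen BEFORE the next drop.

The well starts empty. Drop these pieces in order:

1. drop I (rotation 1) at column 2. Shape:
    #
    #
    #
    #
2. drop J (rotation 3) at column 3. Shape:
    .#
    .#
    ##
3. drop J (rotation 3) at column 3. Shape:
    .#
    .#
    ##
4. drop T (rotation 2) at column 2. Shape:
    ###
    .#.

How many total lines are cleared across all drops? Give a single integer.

Answer: 0

Derivation:
Drop 1: I rot1 at col 2 lands with bottom-row=0; cleared 0 line(s) (total 0); column heights now [0 0 4 0 0], max=4
Drop 2: J rot3 at col 3 lands with bottom-row=0; cleared 0 line(s) (total 0); column heights now [0 0 4 1 3], max=4
Drop 3: J rot3 at col 3 lands with bottom-row=3; cleared 0 line(s) (total 0); column heights now [0 0 4 4 6], max=6
Drop 4: T rot2 at col 2 lands with bottom-row=5; cleared 0 line(s) (total 0); column heights now [0 0 7 7 7], max=7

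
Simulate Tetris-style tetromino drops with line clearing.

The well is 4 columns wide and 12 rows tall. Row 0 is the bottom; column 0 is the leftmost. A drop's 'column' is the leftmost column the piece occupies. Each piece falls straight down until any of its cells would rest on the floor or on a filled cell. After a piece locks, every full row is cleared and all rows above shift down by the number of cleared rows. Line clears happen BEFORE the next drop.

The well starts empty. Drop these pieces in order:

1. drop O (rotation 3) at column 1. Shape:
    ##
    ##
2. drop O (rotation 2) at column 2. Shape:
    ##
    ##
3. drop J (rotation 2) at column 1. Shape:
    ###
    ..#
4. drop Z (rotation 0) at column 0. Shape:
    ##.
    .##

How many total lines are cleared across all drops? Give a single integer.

Drop 1: O rot3 at col 1 lands with bottom-row=0; cleared 0 line(s) (total 0); column heights now [0 2 2 0], max=2
Drop 2: O rot2 at col 2 lands with bottom-row=2; cleared 0 line(s) (total 0); column heights now [0 2 4 4], max=4
Drop 3: J rot2 at col 1 lands with bottom-row=4; cleared 0 line(s) (total 0); column heights now [0 6 6 6], max=6
Drop 4: Z rot0 at col 0 lands with bottom-row=6; cleared 0 line(s) (total 0); column heights now [8 8 7 6], max=8

Answer: 0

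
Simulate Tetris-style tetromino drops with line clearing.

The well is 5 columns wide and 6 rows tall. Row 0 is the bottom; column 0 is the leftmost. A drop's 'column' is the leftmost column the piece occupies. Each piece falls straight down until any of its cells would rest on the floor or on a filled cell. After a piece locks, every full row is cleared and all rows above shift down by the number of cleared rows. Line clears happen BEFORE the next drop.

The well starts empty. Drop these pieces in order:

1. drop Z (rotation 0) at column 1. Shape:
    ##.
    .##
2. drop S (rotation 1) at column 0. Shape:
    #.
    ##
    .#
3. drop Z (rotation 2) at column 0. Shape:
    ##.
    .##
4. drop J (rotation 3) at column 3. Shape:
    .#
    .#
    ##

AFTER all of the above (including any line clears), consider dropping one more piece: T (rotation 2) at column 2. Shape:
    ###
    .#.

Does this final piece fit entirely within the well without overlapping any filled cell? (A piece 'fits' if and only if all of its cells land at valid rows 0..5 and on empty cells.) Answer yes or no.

Answer: yes

Derivation:
Drop 1: Z rot0 at col 1 lands with bottom-row=0; cleared 0 line(s) (total 0); column heights now [0 2 2 1 0], max=2
Drop 2: S rot1 at col 0 lands with bottom-row=2; cleared 0 line(s) (total 0); column heights now [5 4 2 1 0], max=5
Drop 3: Z rot2 at col 0 lands with bottom-row=4; cleared 0 line(s) (total 0); column heights now [6 6 5 1 0], max=6
Drop 4: J rot3 at col 3 lands with bottom-row=1; cleared 0 line(s) (total 0); column heights now [6 6 5 2 4], max=6
Test piece T rot2 at col 2 (width 3): heights before test = [6 6 5 2 4]; fits = True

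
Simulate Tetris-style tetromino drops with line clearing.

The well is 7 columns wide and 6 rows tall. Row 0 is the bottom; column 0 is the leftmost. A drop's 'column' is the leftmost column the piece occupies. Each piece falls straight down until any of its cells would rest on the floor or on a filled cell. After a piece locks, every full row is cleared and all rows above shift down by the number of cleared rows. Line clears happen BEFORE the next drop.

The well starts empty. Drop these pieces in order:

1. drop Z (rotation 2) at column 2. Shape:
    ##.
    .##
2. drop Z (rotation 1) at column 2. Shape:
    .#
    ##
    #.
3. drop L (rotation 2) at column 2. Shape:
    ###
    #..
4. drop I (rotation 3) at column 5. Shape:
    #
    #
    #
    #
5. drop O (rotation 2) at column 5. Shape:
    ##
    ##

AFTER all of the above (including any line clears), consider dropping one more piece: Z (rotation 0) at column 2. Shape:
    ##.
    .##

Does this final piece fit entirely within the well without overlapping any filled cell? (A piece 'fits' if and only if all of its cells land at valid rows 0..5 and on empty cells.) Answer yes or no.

Drop 1: Z rot2 at col 2 lands with bottom-row=0; cleared 0 line(s) (total 0); column heights now [0 0 2 2 1 0 0], max=2
Drop 2: Z rot1 at col 2 lands with bottom-row=2; cleared 0 line(s) (total 0); column heights now [0 0 4 5 1 0 0], max=5
Drop 3: L rot2 at col 2 lands with bottom-row=4; cleared 0 line(s) (total 0); column heights now [0 0 6 6 6 0 0], max=6
Drop 4: I rot3 at col 5 lands with bottom-row=0; cleared 0 line(s) (total 0); column heights now [0 0 6 6 6 4 0], max=6
Drop 5: O rot2 at col 5 lands with bottom-row=4; cleared 0 line(s) (total 0); column heights now [0 0 6 6 6 6 6], max=6
Test piece Z rot0 at col 2 (width 3): heights before test = [0 0 6 6 6 6 6]; fits = False

Answer: no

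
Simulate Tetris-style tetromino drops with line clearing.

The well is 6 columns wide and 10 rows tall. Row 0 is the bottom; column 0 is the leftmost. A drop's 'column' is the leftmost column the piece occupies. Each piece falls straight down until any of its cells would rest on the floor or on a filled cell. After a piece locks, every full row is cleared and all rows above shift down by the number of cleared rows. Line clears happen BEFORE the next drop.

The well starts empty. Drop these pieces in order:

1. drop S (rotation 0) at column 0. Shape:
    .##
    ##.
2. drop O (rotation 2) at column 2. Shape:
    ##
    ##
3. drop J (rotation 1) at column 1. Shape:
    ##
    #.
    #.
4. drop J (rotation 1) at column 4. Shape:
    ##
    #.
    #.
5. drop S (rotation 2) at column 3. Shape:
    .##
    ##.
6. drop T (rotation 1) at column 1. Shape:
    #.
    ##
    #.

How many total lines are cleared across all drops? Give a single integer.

Drop 1: S rot0 at col 0 lands with bottom-row=0; cleared 0 line(s) (total 0); column heights now [1 2 2 0 0 0], max=2
Drop 2: O rot2 at col 2 lands with bottom-row=2; cleared 0 line(s) (total 0); column heights now [1 2 4 4 0 0], max=4
Drop 3: J rot1 at col 1 lands with bottom-row=2; cleared 0 line(s) (total 0); column heights now [1 5 5 4 0 0], max=5
Drop 4: J rot1 at col 4 lands with bottom-row=0; cleared 0 line(s) (total 0); column heights now [1 5 5 4 3 3], max=5
Drop 5: S rot2 at col 3 lands with bottom-row=4; cleared 0 line(s) (total 0); column heights now [1 5 5 5 6 6], max=6
Drop 6: T rot1 at col 1 lands with bottom-row=5; cleared 0 line(s) (total 0); column heights now [1 8 7 5 6 6], max=8

Answer: 0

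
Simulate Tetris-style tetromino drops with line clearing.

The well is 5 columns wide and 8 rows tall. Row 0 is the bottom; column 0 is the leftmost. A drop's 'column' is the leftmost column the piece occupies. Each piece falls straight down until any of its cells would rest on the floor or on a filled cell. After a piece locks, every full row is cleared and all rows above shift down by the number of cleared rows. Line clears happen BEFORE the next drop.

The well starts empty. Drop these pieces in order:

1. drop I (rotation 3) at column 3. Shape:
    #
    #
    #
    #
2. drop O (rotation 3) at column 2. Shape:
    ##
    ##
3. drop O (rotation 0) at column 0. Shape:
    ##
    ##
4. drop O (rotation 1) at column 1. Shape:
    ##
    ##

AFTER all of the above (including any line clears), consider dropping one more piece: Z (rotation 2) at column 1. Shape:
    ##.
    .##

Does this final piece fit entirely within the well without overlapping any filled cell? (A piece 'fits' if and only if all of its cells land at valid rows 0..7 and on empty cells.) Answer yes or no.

Drop 1: I rot3 at col 3 lands with bottom-row=0; cleared 0 line(s) (total 0); column heights now [0 0 0 4 0], max=4
Drop 2: O rot3 at col 2 lands with bottom-row=4; cleared 0 line(s) (total 0); column heights now [0 0 6 6 0], max=6
Drop 3: O rot0 at col 0 lands with bottom-row=0; cleared 0 line(s) (total 0); column heights now [2 2 6 6 0], max=6
Drop 4: O rot1 at col 1 lands with bottom-row=6; cleared 0 line(s) (total 0); column heights now [2 8 8 6 0], max=8
Test piece Z rot2 at col 1 (width 3): heights before test = [2 8 8 6 0]; fits = False

Answer: no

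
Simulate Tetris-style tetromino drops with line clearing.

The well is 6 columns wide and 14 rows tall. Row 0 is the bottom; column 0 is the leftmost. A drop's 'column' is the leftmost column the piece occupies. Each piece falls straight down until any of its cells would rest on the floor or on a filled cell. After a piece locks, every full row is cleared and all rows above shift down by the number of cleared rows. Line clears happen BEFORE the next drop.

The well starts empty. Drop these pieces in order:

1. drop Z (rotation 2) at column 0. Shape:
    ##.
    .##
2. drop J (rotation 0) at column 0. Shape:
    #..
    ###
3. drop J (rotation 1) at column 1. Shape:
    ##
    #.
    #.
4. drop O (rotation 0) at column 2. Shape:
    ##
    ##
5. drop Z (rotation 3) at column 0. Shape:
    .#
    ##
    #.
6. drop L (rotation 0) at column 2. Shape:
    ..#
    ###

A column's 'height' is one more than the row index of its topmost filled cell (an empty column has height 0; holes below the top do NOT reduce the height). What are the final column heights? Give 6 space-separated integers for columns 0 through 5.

Drop 1: Z rot2 at col 0 lands with bottom-row=0; cleared 0 line(s) (total 0); column heights now [2 2 1 0 0 0], max=2
Drop 2: J rot0 at col 0 lands with bottom-row=2; cleared 0 line(s) (total 0); column heights now [4 3 3 0 0 0], max=4
Drop 3: J rot1 at col 1 lands with bottom-row=3; cleared 0 line(s) (total 0); column heights now [4 6 6 0 0 0], max=6
Drop 4: O rot0 at col 2 lands with bottom-row=6; cleared 0 line(s) (total 0); column heights now [4 6 8 8 0 0], max=8
Drop 5: Z rot3 at col 0 lands with bottom-row=5; cleared 0 line(s) (total 0); column heights now [7 8 8 8 0 0], max=8
Drop 6: L rot0 at col 2 lands with bottom-row=8; cleared 0 line(s) (total 0); column heights now [7 8 9 9 10 0], max=10

Answer: 7 8 9 9 10 0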